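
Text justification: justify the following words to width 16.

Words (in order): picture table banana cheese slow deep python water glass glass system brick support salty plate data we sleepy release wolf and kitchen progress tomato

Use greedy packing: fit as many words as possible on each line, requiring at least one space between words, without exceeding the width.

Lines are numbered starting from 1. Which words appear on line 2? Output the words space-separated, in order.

Answer: banana cheese

Derivation:
Line 1: ['picture', 'table'] (min_width=13, slack=3)
Line 2: ['banana', 'cheese'] (min_width=13, slack=3)
Line 3: ['slow', 'deep', 'python'] (min_width=16, slack=0)
Line 4: ['water', 'glass'] (min_width=11, slack=5)
Line 5: ['glass', 'system'] (min_width=12, slack=4)
Line 6: ['brick', 'support'] (min_width=13, slack=3)
Line 7: ['salty', 'plate', 'data'] (min_width=16, slack=0)
Line 8: ['we', 'sleepy'] (min_width=9, slack=7)
Line 9: ['release', 'wolf', 'and'] (min_width=16, slack=0)
Line 10: ['kitchen', 'progress'] (min_width=16, slack=0)
Line 11: ['tomato'] (min_width=6, slack=10)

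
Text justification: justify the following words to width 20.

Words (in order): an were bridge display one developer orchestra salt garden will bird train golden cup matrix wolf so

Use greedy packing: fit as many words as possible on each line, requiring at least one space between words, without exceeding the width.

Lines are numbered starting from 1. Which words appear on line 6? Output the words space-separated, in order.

Answer: cup matrix wolf so

Derivation:
Line 1: ['an', 'were', 'bridge'] (min_width=14, slack=6)
Line 2: ['display', 'one'] (min_width=11, slack=9)
Line 3: ['developer', 'orchestra'] (min_width=19, slack=1)
Line 4: ['salt', 'garden', 'will'] (min_width=16, slack=4)
Line 5: ['bird', 'train', 'golden'] (min_width=17, slack=3)
Line 6: ['cup', 'matrix', 'wolf', 'so'] (min_width=18, slack=2)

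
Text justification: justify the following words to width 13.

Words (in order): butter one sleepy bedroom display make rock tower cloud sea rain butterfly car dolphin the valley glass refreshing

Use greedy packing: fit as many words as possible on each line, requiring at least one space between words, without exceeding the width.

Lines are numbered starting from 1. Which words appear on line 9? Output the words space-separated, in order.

Line 1: ['butter', 'one'] (min_width=10, slack=3)
Line 2: ['sleepy'] (min_width=6, slack=7)
Line 3: ['bedroom'] (min_width=7, slack=6)
Line 4: ['display', 'make'] (min_width=12, slack=1)
Line 5: ['rock', 'tower'] (min_width=10, slack=3)
Line 6: ['cloud', 'sea'] (min_width=9, slack=4)
Line 7: ['rain'] (min_width=4, slack=9)
Line 8: ['butterfly', 'car'] (min_width=13, slack=0)
Line 9: ['dolphin', 'the'] (min_width=11, slack=2)
Line 10: ['valley', 'glass'] (min_width=12, slack=1)
Line 11: ['refreshing'] (min_width=10, slack=3)

Answer: dolphin the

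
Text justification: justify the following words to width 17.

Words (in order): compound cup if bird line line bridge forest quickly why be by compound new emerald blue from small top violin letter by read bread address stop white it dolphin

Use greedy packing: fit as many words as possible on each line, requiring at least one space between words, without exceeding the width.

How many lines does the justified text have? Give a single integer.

Line 1: ['compound', 'cup', 'if'] (min_width=15, slack=2)
Line 2: ['bird', 'line', 'line'] (min_width=14, slack=3)
Line 3: ['bridge', 'forest'] (min_width=13, slack=4)
Line 4: ['quickly', 'why', 'be', 'by'] (min_width=17, slack=0)
Line 5: ['compound', 'new'] (min_width=12, slack=5)
Line 6: ['emerald', 'blue', 'from'] (min_width=17, slack=0)
Line 7: ['small', 'top', 'violin'] (min_width=16, slack=1)
Line 8: ['letter', 'by', 'read'] (min_width=14, slack=3)
Line 9: ['bread', 'address'] (min_width=13, slack=4)
Line 10: ['stop', 'white', 'it'] (min_width=13, slack=4)
Line 11: ['dolphin'] (min_width=7, slack=10)
Total lines: 11

Answer: 11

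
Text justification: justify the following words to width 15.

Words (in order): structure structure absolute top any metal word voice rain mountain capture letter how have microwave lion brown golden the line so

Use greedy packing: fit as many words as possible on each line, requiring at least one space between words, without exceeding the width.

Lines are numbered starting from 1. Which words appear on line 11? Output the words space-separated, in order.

Answer: the line so

Derivation:
Line 1: ['structure'] (min_width=9, slack=6)
Line 2: ['structure'] (min_width=9, slack=6)
Line 3: ['absolute', 'top'] (min_width=12, slack=3)
Line 4: ['any', 'metal', 'word'] (min_width=14, slack=1)
Line 5: ['voice', 'rain'] (min_width=10, slack=5)
Line 6: ['mountain'] (min_width=8, slack=7)
Line 7: ['capture', 'letter'] (min_width=14, slack=1)
Line 8: ['how', 'have'] (min_width=8, slack=7)
Line 9: ['microwave', 'lion'] (min_width=14, slack=1)
Line 10: ['brown', 'golden'] (min_width=12, slack=3)
Line 11: ['the', 'line', 'so'] (min_width=11, slack=4)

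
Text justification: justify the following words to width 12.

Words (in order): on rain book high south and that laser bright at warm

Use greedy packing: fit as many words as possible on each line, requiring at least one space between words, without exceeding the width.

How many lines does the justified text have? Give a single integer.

Line 1: ['on', 'rain', 'book'] (min_width=12, slack=0)
Line 2: ['high', 'south'] (min_width=10, slack=2)
Line 3: ['and', 'that'] (min_width=8, slack=4)
Line 4: ['laser', 'bright'] (min_width=12, slack=0)
Line 5: ['at', 'warm'] (min_width=7, slack=5)
Total lines: 5

Answer: 5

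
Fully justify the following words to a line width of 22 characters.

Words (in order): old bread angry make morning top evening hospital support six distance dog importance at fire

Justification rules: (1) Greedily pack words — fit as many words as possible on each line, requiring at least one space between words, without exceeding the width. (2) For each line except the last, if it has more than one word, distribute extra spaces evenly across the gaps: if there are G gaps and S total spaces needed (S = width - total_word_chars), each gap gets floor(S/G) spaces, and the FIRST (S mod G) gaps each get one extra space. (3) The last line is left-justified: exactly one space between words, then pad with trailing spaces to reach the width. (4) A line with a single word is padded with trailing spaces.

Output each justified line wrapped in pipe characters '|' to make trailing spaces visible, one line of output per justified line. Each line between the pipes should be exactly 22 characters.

Line 1: ['old', 'bread', 'angry', 'make'] (min_width=20, slack=2)
Line 2: ['morning', 'top', 'evening'] (min_width=19, slack=3)
Line 3: ['hospital', 'support', 'six'] (min_width=20, slack=2)
Line 4: ['distance', 'dog'] (min_width=12, slack=10)
Line 5: ['importance', 'at', 'fire'] (min_width=18, slack=4)

Answer: |old  bread  angry make|
|morning   top  evening|
|hospital  support  six|
|distance           dog|
|importance at fire    |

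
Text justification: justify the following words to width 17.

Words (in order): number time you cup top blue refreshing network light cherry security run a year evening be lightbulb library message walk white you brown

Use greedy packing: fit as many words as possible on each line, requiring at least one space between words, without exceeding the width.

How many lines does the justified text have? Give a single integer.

Line 1: ['number', 'time', 'you'] (min_width=15, slack=2)
Line 2: ['cup', 'top', 'blue'] (min_width=12, slack=5)
Line 3: ['refreshing'] (min_width=10, slack=7)
Line 4: ['network', 'light'] (min_width=13, slack=4)
Line 5: ['cherry', 'security'] (min_width=15, slack=2)
Line 6: ['run', 'a', 'year'] (min_width=10, slack=7)
Line 7: ['evening', 'be'] (min_width=10, slack=7)
Line 8: ['lightbulb', 'library'] (min_width=17, slack=0)
Line 9: ['message', 'walk'] (min_width=12, slack=5)
Line 10: ['white', 'you', 'brown'] (min_width=15, slack=2)
Total lines: 10

Answer: 10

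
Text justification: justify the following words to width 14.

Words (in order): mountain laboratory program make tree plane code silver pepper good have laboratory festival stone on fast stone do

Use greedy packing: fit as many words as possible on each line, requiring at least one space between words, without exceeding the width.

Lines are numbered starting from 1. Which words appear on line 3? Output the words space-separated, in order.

Answer: program make

Derivation:
Line 1: ['mountain'] (min_width=8, slack=6)
Line 2: ['laboratory'] (min_width=10, slack=4)
Line 3: ['program', 'make'] (min_width=12, slack=2)
Line 4: ['tree', 'plane'] (min_width=10, slack=4)
Line 5: ['code', 'silver'] (min_width=11, slack=3)
Line 6: ['pepper', 'good'] (min_width=11, slack=3)
Line 7: ['have'] (min_width=4, slack=10)
Line 8: ['laboratory'] (min_width=10, slack=4)
Line 9: ['festival', 'stone'] (min_width=14, slack=0)
Line 10: ['on', 'fast', 'stone'] (min_width=13, slack=1)
Line 11: ['do'] (min_width=2, slack=12)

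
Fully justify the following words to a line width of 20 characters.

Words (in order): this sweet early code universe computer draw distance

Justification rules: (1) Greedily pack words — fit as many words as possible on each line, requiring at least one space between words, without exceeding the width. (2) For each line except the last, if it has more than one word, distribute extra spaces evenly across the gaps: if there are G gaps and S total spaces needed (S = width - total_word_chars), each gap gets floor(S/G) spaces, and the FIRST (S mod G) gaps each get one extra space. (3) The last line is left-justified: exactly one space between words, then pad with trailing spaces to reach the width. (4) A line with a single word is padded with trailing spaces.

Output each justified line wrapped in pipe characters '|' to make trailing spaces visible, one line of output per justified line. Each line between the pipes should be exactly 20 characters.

Line 1: ['this', 'sweet', 'early'] (min_width=16, slack=4)
Line 2: ['code', 'universe'] (min_width=13, slack=7)
Line 3: ['computer', 'draw'] (min_width=13, slack=7)
Line 4: ['distance'] (min_width=8, slack=12)

Answer: |this   sweet   early|
|code        universe|
|computer        draw|
|distance            |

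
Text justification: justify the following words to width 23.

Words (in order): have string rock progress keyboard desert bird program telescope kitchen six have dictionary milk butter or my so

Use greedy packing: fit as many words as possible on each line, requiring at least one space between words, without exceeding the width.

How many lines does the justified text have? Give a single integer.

Answer: 6

Derivation:
Line 1: ['have', 'string', 'rock'] (min_width=16, slack=7)
Line 2: ['progress', 'keyboard'] (min_width=17, slack=6)
Line 3: ['desert', 'bird', 'program'] (min_width=19, slack=4)
Line 4: ['telescope', 'kitchen', 'six'] (min_width=21, slack=2)
Line 5: ['have', 'dictionary', 'milk'] (min_width=20, slack=3)
Line 6: ['butter', 'or', 'my', 'so'] (min_width=15, slack=8)
Total lines: 6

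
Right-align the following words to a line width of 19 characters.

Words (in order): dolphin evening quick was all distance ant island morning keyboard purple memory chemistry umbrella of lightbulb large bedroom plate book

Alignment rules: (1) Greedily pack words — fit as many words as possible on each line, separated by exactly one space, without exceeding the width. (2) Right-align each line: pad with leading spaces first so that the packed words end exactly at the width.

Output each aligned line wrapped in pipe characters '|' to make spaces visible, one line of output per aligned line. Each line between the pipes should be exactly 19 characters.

Line 1: ['dolphin', 'evening'] (min_width=15, slack=4)
Line 2: ['quick', 'was', 'all'] (min_width=13, slack=6)
Line 3: ['distance', 'ant', 'island'] (min_width=19, slack=0)
Line 4: ['morning', 'keyboard'] (min_width=16, slack=3)
Line 5: ['purple', 'memory'] (min_width=13, slack=6)
Line 6: ['chemistry', 'umbrella'] (min_width=18, slack=1)
Line 7: ['of', 'lightbulb', 'large'] (min_width=18, slack=1)
Line 8: ['bedroom', 'plate', 'book'] (min_width=18, slack=1)

Answer: |    dolphin evening|
|      quick was all|
|distance ant island|
|   morning keyboard|
|      purple memory|
| chemistry umbrella|
| of lightbulb large|
| bedroom plate book|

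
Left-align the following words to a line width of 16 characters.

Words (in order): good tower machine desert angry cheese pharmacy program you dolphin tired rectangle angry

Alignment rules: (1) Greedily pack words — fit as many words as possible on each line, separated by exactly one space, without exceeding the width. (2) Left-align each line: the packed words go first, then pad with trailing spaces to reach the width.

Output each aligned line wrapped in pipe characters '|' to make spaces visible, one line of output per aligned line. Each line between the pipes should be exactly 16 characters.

Line 1: ['good', 'tower'] (min_width=10, slack=6)
Line 2: ['machine', 'desert'] (min_width=14, slack=2)
Line 3: ['angry', 'cheese'] (min_width=12, slack=4)
Line 4: ['pharmacy', 'program'] (min_width=16, slack=0)
Line 5: ['you', 'dolphin'] (min_width=11, slack=5)
Line 6: ['tired', 'rectangle'] (min_width=15, slack=1)
Line 7: ['angry'] (min_width=5, slack=11)

Answer: |good tower      |
|machine desert  |
|angry cheese    |
|pharmacy program|
|you dolphin     |
|tired rectangle |
|angry           |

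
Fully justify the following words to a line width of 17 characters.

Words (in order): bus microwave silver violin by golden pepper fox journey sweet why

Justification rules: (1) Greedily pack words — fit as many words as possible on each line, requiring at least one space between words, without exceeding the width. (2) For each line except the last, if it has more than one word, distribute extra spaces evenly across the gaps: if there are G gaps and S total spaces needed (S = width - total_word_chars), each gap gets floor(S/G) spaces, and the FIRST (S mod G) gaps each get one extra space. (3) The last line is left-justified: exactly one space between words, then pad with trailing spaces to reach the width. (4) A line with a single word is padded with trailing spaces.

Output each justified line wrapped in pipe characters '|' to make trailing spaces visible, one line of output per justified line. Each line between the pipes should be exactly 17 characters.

Answer: |bus     microwave|
|silver  violin by|
|golden pepper fox|
|journey sweet why|

Derivation:
Line 1: ['bus', 'microwave'] (min_width=13, slack=4)
Line 2: ['silver', 'violin', 'by'] (min_width=16, slack=1)
Line 3: ['golden', 'pepper', 'fox'] (min_width=17, slack=0)
Line 4: ['journey', 'sweet', 'why'] (min_width=17, slack=0)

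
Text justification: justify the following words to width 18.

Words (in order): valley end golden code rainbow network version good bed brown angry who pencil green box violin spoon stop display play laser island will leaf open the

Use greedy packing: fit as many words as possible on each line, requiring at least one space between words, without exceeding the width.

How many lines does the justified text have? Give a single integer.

Line 1: ['valley', 'end', 'golden'] (min_width=17, slack=1)
Line 2: ['code', 'rainbow'] (min_width=12, slack=6)
Line 3: ['network', 'version'] (min_width=15, slack=3)
Line 4: ['good', 'bed', 'brown'] (min_width=14, slack=4)
Line 5: ['angry', 'who', 'pencil'] (min_width=16, slack=2)
Line 6: ['green', 'box', 'violin'] (min_width=16, slack=2)
Line 7: ['spoon', 'stop', 'display'] (min_width=18, slack=0)
Line 8: ['play', 'laser', 'island'] (min_width=17, slack=1)
Line 9: ['will', 'leaf', 'open', 'the'] (min_width=18, slack=0)
Total lines: 9

Answer: 9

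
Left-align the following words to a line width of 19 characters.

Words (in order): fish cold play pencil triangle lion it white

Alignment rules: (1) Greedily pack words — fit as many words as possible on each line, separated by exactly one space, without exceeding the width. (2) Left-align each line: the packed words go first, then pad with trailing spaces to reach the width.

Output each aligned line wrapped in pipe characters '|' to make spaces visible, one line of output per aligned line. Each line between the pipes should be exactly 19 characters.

Answer: |fish cold play     |
|pencil triangle    |
|lion it white      |

Derivation:
Line 1: ['fish', 'cold', 'play'] (min_width=14, slack=5)
Line 2: ['pencil', 'triangle'] (min_width=15, slack=4)
Line 3: ['lion', 'it', 'white'] (min_width=13, slack=6)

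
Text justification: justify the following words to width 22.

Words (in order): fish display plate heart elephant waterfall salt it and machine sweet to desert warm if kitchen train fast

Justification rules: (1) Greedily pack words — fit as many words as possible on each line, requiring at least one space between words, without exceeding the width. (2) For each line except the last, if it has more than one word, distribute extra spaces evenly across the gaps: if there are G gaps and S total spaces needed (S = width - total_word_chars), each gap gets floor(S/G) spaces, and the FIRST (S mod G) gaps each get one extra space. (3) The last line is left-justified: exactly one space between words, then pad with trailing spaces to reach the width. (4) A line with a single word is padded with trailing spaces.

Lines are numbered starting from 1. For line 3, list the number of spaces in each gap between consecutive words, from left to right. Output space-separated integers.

Line 1: ['fish', 'display', 'plate'] (min_width=18, slack=4)
Line 2: ['heart', 'elephant'] (min_width=14, slack=8)
Line 3: ['waterfall', 'salt', 'it', 'and'] (min_width=21, slack=1)
Line 4: ['machine', 'sweet', 'to'] (min_width=16, slack=6)
Line 5: ['desert', 'warm', 'if', 'kitchen'] (min_width=22, slack=0)
Line 6: ['train', 'fast'] (min_width=10, slack=12)

Answer: 2 1 1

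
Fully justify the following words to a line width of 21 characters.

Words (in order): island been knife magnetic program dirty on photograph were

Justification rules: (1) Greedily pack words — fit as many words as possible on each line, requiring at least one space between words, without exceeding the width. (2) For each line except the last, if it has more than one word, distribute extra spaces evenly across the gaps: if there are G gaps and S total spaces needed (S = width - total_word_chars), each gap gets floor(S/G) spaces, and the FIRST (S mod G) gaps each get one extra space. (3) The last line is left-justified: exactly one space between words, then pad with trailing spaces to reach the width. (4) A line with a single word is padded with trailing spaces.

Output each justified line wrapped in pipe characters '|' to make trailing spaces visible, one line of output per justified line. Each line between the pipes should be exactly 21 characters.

Line 1: ['island', 'been', 'knife'] (min_width=17, slack=4)
Line 2: ['magnetic', 'program'] (min_width=16, slack=5)
Line 3: ['dirty', 'on', 'photograph'] (min_width=19, slack=2)
Line 4: ['were'] (min_width=4, slack=17)

Answer: |island   been   knife|
|magnetic      program|
|dirty  on  photograph|
|were                 |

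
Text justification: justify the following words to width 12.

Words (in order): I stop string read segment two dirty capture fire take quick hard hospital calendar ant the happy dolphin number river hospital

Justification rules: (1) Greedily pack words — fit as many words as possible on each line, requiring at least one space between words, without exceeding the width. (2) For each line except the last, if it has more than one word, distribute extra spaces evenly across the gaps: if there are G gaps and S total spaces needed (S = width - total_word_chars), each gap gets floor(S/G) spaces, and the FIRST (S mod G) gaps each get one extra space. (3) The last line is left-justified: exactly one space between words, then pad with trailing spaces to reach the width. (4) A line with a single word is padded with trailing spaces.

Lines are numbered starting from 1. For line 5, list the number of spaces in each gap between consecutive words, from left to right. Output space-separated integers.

Line 1: ['I', 'stop'] (min_width=6, slack=6)
Line 2: ['string', 'read'] (min_width=11, slack=1)
Line 3: ['segment', 'two'] (min_width=11, slack=1)
Line 4: ['dirty'] (min_width=5, slack=7)
Line 5: ['capture', 'fire'] (min_width=12, slack=0)
Line 6: ['take', 'quick'] (min_width=10, slack=2)
Line 7: ['hard'] (min_width=4, slack=8)
Line 8: ['hospital'] (min_width=8, slack=4)
Line 9: ['calendar', 'ant'] (min_width=12, slack=0)
Line 10: ['the', 'happy'] (min_width=9, slack=3)
Line 11: ['dolphin'] (min_width=7, slack=5)
Line 12: ['number', 'river'] (min_width=12, slack=0)
Line 13: ['hospital'] (min_width=8, slack=4)

Answer: 1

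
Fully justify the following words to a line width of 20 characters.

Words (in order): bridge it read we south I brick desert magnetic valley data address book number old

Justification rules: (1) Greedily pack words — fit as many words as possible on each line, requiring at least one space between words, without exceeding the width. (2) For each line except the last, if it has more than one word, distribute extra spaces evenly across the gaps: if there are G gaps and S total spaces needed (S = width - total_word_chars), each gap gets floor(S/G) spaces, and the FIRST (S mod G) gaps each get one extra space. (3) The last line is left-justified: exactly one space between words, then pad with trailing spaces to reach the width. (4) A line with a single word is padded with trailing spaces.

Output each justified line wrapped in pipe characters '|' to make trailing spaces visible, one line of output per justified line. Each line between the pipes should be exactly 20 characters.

Answer: |bridge  it  read  we|
|south I brick desert|
|magnetic valley data|
|address  book number|
|old                 |

Derivation:
Line 1: ['bridge', 'it', 'read', 'we'] (min_width=17, slack=3)
Line 2: ['south', 'I', 'brick', 'desert'] (min_width=20, slack=0)
Line 3: ['magnetic', 'valley', 'data'] (min_width=20, slack=0)
Line 4: ['address', 'book', 'number'] (min_width=19, slack=1)
Line 5: ['old'] (min_width=3, slack=17)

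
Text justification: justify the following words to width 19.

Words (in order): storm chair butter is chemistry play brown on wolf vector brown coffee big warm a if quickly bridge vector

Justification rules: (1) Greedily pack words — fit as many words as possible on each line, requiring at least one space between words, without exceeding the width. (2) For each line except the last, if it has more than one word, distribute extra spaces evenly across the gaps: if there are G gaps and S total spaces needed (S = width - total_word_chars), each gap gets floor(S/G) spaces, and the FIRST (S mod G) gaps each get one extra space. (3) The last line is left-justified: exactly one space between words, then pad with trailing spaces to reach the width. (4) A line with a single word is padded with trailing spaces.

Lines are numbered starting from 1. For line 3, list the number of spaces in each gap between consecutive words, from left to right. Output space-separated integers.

Answer: 4 4

Derivation:
Line 1: ['storm', 'chair', 'butter'] (min_width=18, slack=1)
Line 2: ['is', 'chemistry', 'play'] (min_width=17, slack=2)
Line 3: ['brown', 'on', 'wolf'] (min_width=13, slack=6)
Line 4: ['vector', 'brown', 'coffee'] (min_width=19, slack=0)
Line 5: ['big', 'warm', 'a', 'if'] (min_width=13, slack=6)
Line 6: ['quickly', 'bridge'] (min_width=14, slack=5)
Line 7: ['vector'] (min_width=6, slack=13)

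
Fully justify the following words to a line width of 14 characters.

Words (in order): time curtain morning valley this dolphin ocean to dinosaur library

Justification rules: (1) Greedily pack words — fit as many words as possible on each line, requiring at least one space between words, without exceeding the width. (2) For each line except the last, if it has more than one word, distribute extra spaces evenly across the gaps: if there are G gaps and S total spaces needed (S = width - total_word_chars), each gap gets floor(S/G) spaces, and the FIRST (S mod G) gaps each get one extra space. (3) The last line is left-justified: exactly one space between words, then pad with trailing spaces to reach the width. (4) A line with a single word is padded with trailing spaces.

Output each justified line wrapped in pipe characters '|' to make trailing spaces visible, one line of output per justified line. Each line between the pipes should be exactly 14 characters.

Answer: |time   curtain|
|morning valley|
|this   dolphin|
|ocean       to|
|dinosaur      |
|library       |

Derivation:
Line 1: ['time', 'curtain'] (min_width=12, slack=2)
Line 2: ['morning', 'valley'] (min_width=14, slack=0)
Line 3: ['this', 'dolphin'] (min_width=12, slack=2)
Line 4: ['ocean', 'to'] (min_width=8, slack=6)
Line 5: ['dinosaur'] (min_width=8, slack=6)
Line 6: ['library'] (min_width=7, slack=7)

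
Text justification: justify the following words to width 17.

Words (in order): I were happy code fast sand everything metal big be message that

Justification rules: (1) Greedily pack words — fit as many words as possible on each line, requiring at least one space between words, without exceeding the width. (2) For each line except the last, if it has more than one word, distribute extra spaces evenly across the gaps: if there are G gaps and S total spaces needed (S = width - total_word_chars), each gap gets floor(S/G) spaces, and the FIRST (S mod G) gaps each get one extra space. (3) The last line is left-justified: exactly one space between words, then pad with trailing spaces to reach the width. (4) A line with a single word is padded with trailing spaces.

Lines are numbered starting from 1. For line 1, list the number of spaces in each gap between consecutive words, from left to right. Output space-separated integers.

Answer: 1 1 1

Derivation:
Line 1: ['I', 'were', 'happy', 'code'] (min_width=17, slack=0)
Line 2: ['fast', 'sand'] (min_width=9, slack=8)
Line 3: ['everything', 'metal'] (min_width=16, slack=1)
Line 4: ['big', 'be', 'message'] (min_width=14, slack=3)
Line 5: ['that'] (min_width=4, slack=13)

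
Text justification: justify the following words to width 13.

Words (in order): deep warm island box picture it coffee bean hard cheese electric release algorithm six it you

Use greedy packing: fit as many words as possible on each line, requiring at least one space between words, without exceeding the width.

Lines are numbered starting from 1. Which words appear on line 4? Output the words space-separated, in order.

Answer: coffee bean

Derivation:
Line 1: ['deep', 'warm'] (min_width=9, slack=4)
Line 2: ['island', 'box'] (min_width=10, slack=3)
Line 3: ['picture', 'it'] (min_width=10, slack=3)
Line 4: ['coffee', 'bean'] (min_width=11, slack=2)
Line 5: ['hard', 'cheese'] (min_width=11, slack=2)
Line 6: ['electric'] (min_width=8, slack=5)
Line 7: ['release'] (min_width=7, slack=6)
Line 8: ['algorithm', 'six'] (min_width=13, slack=0)
Line 9: ['it', 'you'] (min_width=6, slack=7)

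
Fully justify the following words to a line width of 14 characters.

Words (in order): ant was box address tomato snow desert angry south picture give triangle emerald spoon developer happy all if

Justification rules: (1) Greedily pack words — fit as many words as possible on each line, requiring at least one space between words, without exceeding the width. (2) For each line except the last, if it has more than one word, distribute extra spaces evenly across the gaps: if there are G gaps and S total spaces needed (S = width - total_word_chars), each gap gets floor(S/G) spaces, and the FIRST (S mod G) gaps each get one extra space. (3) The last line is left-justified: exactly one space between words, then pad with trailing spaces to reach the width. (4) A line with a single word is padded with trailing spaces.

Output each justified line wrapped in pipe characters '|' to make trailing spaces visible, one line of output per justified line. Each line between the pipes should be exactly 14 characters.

Answer: |ant   was  box|
|address tomato|
|snow    desert|
|angry    south|
|picture   give|
|triangle      |
|emerald  spoon|
|developer     |
|happy all if  |

Derivation:
Line 1: ['ant', 'was', 'box'] (min_width=11, slack=3)
Line 2: ['address', 'tomato'] (min_width=14, slack=0)
Line 3: ['snow', 'desert'] (min_width=11, slack=3)
Line 4: ['angry', 'south'] (min_width=11, slack=3)
Line 5: ['picture', 'give'] (min_width=12, slack=2)
Line 6: ['triangle'] (min_width=8, slack=6)
Line 7: ['emerald', 'spoon'] (min_width=13, slack=1)
Line 8: ['developer'] (min_width=9, slack=5)
Line 9: ['happy', 'all', 'if'] (min_width=12, slack=2)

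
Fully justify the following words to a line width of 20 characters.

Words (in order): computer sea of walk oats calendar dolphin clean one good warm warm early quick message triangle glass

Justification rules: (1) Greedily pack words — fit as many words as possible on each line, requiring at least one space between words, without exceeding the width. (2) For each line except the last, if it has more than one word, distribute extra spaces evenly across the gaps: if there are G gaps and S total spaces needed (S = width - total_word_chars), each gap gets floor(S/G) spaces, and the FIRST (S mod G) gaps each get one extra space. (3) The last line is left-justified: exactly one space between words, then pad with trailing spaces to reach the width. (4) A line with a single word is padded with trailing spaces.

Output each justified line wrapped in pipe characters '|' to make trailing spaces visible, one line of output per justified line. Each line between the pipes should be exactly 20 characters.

Answer: |computer sea of walk|
|oats        calendar|
|dolphin   clean  one|
|good warm warm early|
|quick        message|
|triangle glass      |

Derivation:
Line 1: ['computer', 'sea', 'of', 'walk'] (min_width=20, slack=0)
Line 2: ['oats', 'calendar'] (min_width=13, slack=7)
Line 3: ['dolphin', 'clean', 'one'] (min_width=17, slack=3)
Line 4: ['good', 'warm', 'warm', 'early'] (min_width=20, slack=0)
Line 5: ['quick', 'message'] (min_width=13, slack=7)
Line 6: ['triangle', 'glass'] (min_width=14, slack=6)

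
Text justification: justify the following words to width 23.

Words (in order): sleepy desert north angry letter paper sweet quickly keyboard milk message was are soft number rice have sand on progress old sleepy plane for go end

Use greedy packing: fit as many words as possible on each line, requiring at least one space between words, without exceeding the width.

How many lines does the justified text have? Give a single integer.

Answer: 7

Derivation:
Line 1: ['sleepy', 'desert', 'north'] (min_width=19, slack=4)
Line 2: ['angry', 'letter', 'paper'] (min_width=18, slack=5)
Line 3: ['sweet', 'quickly', 'keyboard'] (min_width=22, slack=1)
Line 4: ['milk', 'message', 'was', 'are'] (min_width=20, slack=3)
Line 5: ['soft', 'number', 'rice', 'have'] (min_width=21, slack=2)
Line 6: ['sand', 'on', 'progress', 'old'] (min_width=20, slack=3)
Line 7: ['sleepy', 'plane', 'for', 'go', 'end'] (min_width=23, slack=0)
Total lines: 7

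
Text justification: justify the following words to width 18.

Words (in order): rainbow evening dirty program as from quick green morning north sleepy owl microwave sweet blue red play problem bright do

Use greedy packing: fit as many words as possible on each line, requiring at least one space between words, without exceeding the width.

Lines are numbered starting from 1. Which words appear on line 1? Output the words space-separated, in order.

Answer: rainbow evening

Derivation:
Line 1: ['rainbow', 'evening'] (min_width=15, slack=3)
Line 2: ['dirty', 'program', 'as'] (min_width=16, slack=2)
Line 3: ['from', 'quick', 'green'] (min_width=16, slack=2)
Line 4: ['morning', 'north'] (min_width=13, slack=5)
Line 5: ['sleepy', 'owl'] (min_width=10, slack=8)
Line 6: ['microwave', 'sweet'] (min_width=15, slack=3)
Line 7: ['blue', 'red', 'play'] (min_width=13, slack=5)
Line 8: ['problem', 'bright', 'do'] (min_width=17, slack=1)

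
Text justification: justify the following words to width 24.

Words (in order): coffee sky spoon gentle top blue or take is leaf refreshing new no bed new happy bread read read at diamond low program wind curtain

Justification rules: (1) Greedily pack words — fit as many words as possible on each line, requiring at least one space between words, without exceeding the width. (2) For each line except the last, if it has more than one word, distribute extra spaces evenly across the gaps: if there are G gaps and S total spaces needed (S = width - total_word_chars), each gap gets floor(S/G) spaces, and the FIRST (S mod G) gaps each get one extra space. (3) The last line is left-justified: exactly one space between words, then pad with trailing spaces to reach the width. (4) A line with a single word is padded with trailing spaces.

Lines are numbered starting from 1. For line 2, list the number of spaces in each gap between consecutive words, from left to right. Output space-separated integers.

Line 1: ['coffee', 'sky', 'spoon', 'gentle'] (min_width=23, slack=1)
Line 2: ['top', 'blue', 'or', 'take', 'is', 'leaf'] (min_width=24, slack=0)
Line 3: ['refreshing', 'new', 'no', 'bed'] (min_width=21, slack=3)
Line 4: ['new', 'happy', 'bread', 'read'] (min_width=20, slack=4)
Line 5: ['read', 'at', 'diamond', 'low'] (min_width=19, slack=5)
Line 6: ['program', 'wind', 'curtain'] (min_width=20, slack=4)

Answer: 1 1 1 1 1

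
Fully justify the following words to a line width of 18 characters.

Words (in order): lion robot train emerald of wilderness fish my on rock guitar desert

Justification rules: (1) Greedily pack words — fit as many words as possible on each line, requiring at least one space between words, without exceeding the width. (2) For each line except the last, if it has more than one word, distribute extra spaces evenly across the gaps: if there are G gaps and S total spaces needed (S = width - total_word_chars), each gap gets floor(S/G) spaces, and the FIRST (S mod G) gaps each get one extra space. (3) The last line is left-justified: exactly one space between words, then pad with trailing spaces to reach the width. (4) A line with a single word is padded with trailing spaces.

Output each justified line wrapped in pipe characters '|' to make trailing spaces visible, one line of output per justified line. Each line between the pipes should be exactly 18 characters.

Line 1: ['lion', 'robot', 'train'] (min_width=16, slack=2)
Line 2: ['emerald', 'of'] (min_width=10, slack=8)
Line 3: ['wilderness', 'fish', 'my'] (min_width=18, slack=0)
Line 4: ['on', 'rock', 'guitar'] (min_width=14, slack=4)
Line 5: ['desert'] (min_width=6, slack=12)

Answer: |lion  robot  train|
|emerald         of|
|wilderness fish my|
|on   rock   guitar|
|desert            |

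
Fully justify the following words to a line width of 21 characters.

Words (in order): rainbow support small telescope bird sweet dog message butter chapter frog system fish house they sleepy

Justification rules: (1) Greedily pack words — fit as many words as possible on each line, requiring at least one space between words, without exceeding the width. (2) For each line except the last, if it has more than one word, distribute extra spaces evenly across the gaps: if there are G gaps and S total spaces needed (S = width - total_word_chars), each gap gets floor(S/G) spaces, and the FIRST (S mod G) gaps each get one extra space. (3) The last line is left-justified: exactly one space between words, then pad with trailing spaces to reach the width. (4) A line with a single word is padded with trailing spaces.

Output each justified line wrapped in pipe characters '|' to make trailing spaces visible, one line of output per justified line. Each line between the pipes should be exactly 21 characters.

Answer: |rainbow support small|
|telescope  bird sweet|
|dog   message  butter|
|chapter  frog  system|
|fish    house    they|
|sleepy               |

Derivation:
Line 1: ['rainbow', 'support', 'small'] (min_width=21, slack=0)
Line 2: ['telescope', 'bird', 'sweet'] (min_width=20, slack=1)
Line 3: ['dog', 'message', 'butter'] (min_width=18, slack=3)
Line 4: ['chapter', 'frog', 'system'] (min_width=19, slack=2)
Line 5: ['fish', 'house', 'they'] (min_width=15, slack=6)
Line 6: ['sleepy'] (min_width=6, slack=15)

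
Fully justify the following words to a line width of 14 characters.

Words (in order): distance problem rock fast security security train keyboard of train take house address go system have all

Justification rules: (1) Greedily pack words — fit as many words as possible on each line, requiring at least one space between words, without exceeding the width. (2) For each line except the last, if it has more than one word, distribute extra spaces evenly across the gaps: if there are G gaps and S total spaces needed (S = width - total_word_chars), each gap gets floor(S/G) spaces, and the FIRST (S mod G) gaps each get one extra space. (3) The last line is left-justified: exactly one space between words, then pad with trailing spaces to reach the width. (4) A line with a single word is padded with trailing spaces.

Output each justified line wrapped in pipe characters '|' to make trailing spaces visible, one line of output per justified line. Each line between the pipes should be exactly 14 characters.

Answer: |distance      |
|problem   rock|
|fast  security|
|security train|
|keyboard    of|
|train     take|
|house  address|
|go system have|
|all           |

Derivation:
Line 1: ['distance'] (min_width=8, slack=6)
Line 2: ['problem', 'rock'] (min_width=12, slack=2)
Line 3: ['fast', 'security'] (min_width=13, slack=1)
Line 4: ['security', 'train'] (min_width=14, slack=0)
Line 5: ['keyboard', 'of'] (min_width=11, slack=3)
Line 6: ['train', 'take'] (min_width=10, slack=4)
Line 7: ['house', 'address'] (min_width=13, slack=1)
Line 8: ['go', 'system', 'have'] (min_width=14, slack=0)
Line 9: ['all'] (min_width=3, slack=11)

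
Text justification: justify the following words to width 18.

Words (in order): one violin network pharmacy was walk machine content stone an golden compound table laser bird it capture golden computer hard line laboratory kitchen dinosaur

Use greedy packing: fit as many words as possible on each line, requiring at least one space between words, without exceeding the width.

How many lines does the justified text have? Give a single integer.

Line 1: ['one', 'violin', 'network'] (min_width=18, slack=0)
Line 2: ['pharmacy', 'was', 'walk'] (min_width=17, slack=1)
Line 3: ['machine', 'content'] (min_width=15, slack=3)
Line 4: ['stone', 'an', 'golden'] (min_width=15, slack=3)
Line 5: ['compound', 'table'] (min_width=14, slack=4)
Line 6: ['laser', 'bird', 'it'] (min_width=13, slack=5)
Line 7: ['capture', 'golden'] (min_width=14, slack=4)
Line 8: ['computer', 'hard', 'line'] (min_width=18, slack=0)
Line 9: ['laboratory', 'kitchen'] (min_width=18, slack=0)
Line 10: ['dinosaur'] (min_width=8, slack=10)
Total lines: 10

Answer: 10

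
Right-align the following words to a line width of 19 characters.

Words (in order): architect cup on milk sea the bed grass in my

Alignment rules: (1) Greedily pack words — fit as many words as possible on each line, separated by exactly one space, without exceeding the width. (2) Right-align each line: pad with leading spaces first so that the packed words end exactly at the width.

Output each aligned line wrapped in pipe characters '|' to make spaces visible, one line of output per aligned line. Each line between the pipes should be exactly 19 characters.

Answer: |   architect cup on|
|   milk sea the bed|
|        grass in my|

Derivation:
Line 1: ['architect', 'cup', 'on'] (min_width=16, slack=3)
Line 2: ['milk', 'sea', 'the', 'bed'] (min_width=16, slack=3)
Line 3: ['grass', 'in', 'my'] (min_width=11, slack=8)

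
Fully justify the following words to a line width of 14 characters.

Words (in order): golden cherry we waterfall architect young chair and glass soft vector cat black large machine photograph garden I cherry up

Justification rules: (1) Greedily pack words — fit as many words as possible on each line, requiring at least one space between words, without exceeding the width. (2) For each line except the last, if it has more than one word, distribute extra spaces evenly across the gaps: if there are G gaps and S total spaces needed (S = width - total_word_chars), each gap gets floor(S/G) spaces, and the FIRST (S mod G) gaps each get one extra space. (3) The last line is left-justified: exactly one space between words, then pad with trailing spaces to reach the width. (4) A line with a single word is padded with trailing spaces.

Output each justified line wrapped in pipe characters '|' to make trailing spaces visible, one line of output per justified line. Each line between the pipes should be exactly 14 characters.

Answer: |golden  cherry|
|we   waterfall|
|architect     |
|young    chair|
|and glass soft|
|vector     cat|
|black    large|
|machine       |
|photograph    |
|garden       I|
|cherry up     |

Derivation:
Line 1: ['golden', 'cherry'] (min_width=13, slack=1)
Line 2: ['we', 'waterfall'] (min_width=12, slack=2)
Line 3: ['architect'] (min_width=9, slack=5)
Line 4: ['young', 'chair'] (min_width=11, slack=3)
Line 5: ['and', 'glass', 'soft'] (min_width=14, slack=0)
Line 6: ['vector', 'cat'] (min_width=10, slack=4)
Line 7: ['black', 'large'] (min_width=11, slack=3)
Line 8: ['machine'] (min_width=7, slack=7)
Line 9: ['photograph'] (min_width=10, slack=4)
Line 10: ['garden', 'I'] (min_width=8, slack=6)
Line 11: ['cherry', 'up'] (min_width=9, slack=5)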